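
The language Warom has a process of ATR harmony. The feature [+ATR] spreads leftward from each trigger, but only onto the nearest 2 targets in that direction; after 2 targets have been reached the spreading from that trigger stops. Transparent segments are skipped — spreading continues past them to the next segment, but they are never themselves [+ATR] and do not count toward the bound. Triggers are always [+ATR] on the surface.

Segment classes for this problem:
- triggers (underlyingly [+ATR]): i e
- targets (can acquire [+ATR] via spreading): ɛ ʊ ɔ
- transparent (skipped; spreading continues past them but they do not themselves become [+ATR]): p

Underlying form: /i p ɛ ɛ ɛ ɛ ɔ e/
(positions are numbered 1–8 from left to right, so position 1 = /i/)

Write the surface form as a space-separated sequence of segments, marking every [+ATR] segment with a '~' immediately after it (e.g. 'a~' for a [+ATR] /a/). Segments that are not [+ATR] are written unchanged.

i~ p ɛ ɛ ɛ ɛ~ ɔ~ e~

From /i/ at 1 leftward: word edge.
From /e/ at 8 leftward: 7 /ɔ/ → [+ATR]; 6 /ɛ/ → [+ATR]; bound reached.
Targets with no active source: positions 3 4 5 stay [-ATR].
[+ATR] positions on the surface: 1 6 7 8.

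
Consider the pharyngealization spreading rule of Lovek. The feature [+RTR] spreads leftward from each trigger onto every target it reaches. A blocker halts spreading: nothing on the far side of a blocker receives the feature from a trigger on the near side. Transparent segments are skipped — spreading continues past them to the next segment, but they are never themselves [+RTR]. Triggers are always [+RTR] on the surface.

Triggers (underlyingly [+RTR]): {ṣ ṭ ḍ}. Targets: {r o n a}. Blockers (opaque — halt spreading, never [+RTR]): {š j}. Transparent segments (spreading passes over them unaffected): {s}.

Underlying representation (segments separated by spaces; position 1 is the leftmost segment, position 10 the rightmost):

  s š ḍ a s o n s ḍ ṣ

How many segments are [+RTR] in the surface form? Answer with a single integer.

6

From /ḍ/ at 3 leftward: 2 /š/ blocks.
From /ḍ/ at 9 leftward: 8 /s/ transparent; 7 /n/ → [+RTR]; 6 /o/ → [+RTR]; 5 /s/ transparent; 4 /a/ → [+RTR]; 3 /ḍ/ is itself a trigger — this domain ends here.
From /ṣ/ at 10 leftward: 9 /ḍ/ is itself a trigger — this domain ends here.
[+RTR] positions on the surface: 3 4 6 7 9 10.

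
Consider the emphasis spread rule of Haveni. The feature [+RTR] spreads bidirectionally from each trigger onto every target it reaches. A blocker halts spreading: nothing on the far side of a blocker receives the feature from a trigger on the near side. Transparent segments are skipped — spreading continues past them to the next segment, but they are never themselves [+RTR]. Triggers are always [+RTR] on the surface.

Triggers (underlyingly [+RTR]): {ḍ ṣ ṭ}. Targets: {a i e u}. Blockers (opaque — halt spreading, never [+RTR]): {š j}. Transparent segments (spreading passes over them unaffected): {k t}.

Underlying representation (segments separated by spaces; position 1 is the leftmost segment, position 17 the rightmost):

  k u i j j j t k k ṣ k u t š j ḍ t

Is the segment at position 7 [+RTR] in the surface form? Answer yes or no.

From /ṣ/ at 10 rightward: 11 /k/ transparent; 12 /u/ → [+RTR]; 13 /t/ transparent; 14 /š/ blocks.
From /ṣ/ at 10 leftward: 9 /k/ transparent; 8 /k/ transparent; 7 /t/ transparent; 6 /j/ blocks.
From /ḍ/ at 16 rightward: 17 /t/ transparent; word edge.
From /ḍ/ at 16 leftward: 15 /j/ blocks.
Targets with no active source: positions 2 3 stay [-emphatic].
[+RTR] positions on the surface: 10 12 16.

no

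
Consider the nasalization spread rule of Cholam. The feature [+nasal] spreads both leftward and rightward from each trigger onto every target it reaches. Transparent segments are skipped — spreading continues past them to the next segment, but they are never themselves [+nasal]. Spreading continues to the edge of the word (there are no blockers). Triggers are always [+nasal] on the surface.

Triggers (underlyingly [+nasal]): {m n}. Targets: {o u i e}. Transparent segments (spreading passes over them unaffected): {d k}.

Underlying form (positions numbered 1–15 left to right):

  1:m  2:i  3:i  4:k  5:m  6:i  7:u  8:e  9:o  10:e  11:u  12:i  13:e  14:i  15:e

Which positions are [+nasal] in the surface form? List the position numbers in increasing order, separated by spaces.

From /m/ at 1 rightward: 2 /i/ → [+nasal]; 3 /i/ → [+nasal]; 4 /k/ transparent; 5 /m/ is itself a trigger — this domain ends here.
From /m/ at 1 leftward: word edge.
From /m/ at 5 rightward: 6 /i/ → [+nasal]; 7 /u/ → [+nasal]; 8 /e/ → [+nasal]; 9 /o/ → [+nasal]; 10 /e/ → [+nasal]; 11 /u/ → [+nasal]; 12 /i/ → [+nasal]; 13 /e/ → [+nasal]; 14 /i/ → [+nasal]; 15 /e/ → [+nasal]; word edge.
From /m/ at 5 leftward: 4 /k/ transparent; 3 /i/ → [+nasal]; 2 /i/ → [+nasal]; 1 /m/ is itself a trigger — this domain ends here.

1 2 3 5 6 7 8 9 10 11 12 13 14 15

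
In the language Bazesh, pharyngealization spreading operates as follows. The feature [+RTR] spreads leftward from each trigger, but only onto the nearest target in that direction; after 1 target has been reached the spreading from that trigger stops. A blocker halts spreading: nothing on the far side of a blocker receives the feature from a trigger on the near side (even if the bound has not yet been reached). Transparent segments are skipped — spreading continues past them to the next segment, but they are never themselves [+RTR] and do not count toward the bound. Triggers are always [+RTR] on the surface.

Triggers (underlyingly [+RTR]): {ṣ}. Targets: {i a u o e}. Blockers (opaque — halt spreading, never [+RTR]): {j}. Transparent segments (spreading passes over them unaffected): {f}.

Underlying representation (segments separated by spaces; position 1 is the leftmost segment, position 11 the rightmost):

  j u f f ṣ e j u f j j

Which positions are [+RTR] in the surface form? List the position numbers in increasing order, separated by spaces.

From /ṣ/ at 5 leftward: 4 /f/ transparent; 3 /f/ transparent; 2 /u/ → [+RTR]; bound reached.
Targets with no active source: positions 6 8 stay [-emphatic].

2 5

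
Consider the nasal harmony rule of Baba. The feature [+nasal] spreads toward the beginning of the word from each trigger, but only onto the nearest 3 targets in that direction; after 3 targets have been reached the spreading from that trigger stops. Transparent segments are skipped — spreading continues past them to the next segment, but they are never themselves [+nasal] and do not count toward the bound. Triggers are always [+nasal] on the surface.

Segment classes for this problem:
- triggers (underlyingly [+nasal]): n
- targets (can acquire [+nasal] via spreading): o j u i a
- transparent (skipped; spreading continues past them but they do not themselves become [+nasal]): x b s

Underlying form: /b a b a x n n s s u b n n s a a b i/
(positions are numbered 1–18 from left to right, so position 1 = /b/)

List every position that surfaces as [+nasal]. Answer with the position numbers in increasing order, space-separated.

2 4 6 7 10 12 13

From /n/ at 6 leftward: 5 /x/ transparent; 4 /a/ → [+nasal]; 3 /b/ transparent; 2 /a/ → [+nasal]; 1 /b/ transparent; word edge.
From /n/ at 7 leftward: 6 /n/ is itself a trigger — this domain ends here.
From /n/ at 12 leftward: 11 /b/ transparent; 10 /u/ → [+nasal]; 9 /s/ transparent; 8 /s/ transparent; 7 /n/ is itself a trigger — this domain ends here.
From /n/ at 13 leftward: 12 /n/ is itself a trigger — this domain ends here.
Targets with no active source: positions 15 16 18 stay [-nasal].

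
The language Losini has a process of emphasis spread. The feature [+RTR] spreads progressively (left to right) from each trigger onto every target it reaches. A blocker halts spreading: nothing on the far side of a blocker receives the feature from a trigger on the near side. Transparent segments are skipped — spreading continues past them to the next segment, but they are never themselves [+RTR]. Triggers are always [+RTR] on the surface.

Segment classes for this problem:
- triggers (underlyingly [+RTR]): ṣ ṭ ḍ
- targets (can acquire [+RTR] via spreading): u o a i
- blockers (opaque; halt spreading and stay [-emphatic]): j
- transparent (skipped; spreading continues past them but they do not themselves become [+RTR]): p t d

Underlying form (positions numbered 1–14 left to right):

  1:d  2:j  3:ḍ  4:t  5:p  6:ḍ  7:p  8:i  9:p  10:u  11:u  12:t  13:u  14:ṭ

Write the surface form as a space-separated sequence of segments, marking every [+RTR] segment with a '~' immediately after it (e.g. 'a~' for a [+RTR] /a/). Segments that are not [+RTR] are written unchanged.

d j ḍ~ t p ḍ~ p i~ p u~ u~ t u~ ṭ~

From /ḍ/ at 3 rightward: 4 /t/ transparent; 5 /p/ transparent; 6 /ḍ/ is itself a trigger — this domain ends here.
From /ḍ/ at 6 rightward: 7 /p/ transparent; 8 /i/ → [+RTR]; 9 /p/ transparent; 10 /u/ → [+RTR]; 11 /u/ → [+RTR]; 12 /t/ transparent; 13 /u/ → [+RTR]; 14 /ṭ/ is itself a trigger — this domain ends here.
From /ṭ/ at 14 rightward: word edge.
[+RTR] positions on the surface: 3 6 8 10 11 13 14.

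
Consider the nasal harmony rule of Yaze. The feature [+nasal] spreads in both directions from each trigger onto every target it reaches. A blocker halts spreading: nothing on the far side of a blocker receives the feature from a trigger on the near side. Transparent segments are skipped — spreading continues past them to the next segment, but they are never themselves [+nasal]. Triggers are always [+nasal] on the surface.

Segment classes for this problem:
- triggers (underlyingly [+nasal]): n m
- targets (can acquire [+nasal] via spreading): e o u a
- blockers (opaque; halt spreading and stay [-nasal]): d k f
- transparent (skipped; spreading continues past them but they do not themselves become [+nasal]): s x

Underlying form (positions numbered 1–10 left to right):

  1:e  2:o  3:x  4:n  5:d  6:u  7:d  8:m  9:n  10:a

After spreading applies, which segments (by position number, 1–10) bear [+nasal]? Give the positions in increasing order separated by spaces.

1 2 4 8 9 10

From /n/ at 4 rightward: 5 /d/ blocks.
From /n/ at 4 leftward: 3 /x/ transparent; 2 /o/ → [+nasal]; 1 /e/ → [+nasal]; word edge.
From /m/ at 8 rightward: 9 /n/ is itself a trigger — this domain ends here.
From /m/ at 8 leftward: 7 /d/ blocks.
From /n/ at 9 rightward: 10 /a/ → [+nasal]; word edge.
From /n/ at 9 leftward: 8 /m/ is itself a trigger — this domain ends here.
Target with no active source: position 6 stays [-nasal].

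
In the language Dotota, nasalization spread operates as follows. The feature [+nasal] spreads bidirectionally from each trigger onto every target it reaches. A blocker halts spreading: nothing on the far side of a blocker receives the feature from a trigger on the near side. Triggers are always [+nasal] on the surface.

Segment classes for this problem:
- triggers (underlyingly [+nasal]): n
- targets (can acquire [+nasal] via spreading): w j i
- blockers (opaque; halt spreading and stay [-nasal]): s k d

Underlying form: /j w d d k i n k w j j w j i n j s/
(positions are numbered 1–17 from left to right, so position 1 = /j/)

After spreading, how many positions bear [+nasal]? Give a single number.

10

From /n/ at 7 rightward: 8 /k/ blocks.
From /n/ at 7 leftward: 6 /i/ → [+nasal]; 5 /k/ blocks.
From /n/ at 15 rightward: 16 /j/ → [+nasal]; 17 /s/ blocks.
From /n/ at 15 leftward: 14 /i/ → [+nasal]; 13 /j/ → [+nasal]; 12 /w/ → [+nasal]; 11 /j/ → [+nasal]; 10 /j/ → [+nasal]; 9 /w/ → [+nasal]; 8 /k/ blocks.
Targets with no active source: positions 1 2 stay [-nasal].
[+nasal] positions on the surface: 6 7 9 10 11 12 13 14 15 16.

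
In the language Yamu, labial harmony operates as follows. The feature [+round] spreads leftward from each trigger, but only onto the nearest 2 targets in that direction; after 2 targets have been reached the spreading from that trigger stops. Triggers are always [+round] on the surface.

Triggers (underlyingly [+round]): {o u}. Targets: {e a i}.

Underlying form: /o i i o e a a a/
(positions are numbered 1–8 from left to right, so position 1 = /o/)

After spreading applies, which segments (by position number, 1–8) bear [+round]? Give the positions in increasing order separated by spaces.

From /o/ at 1 leftward: word edge.
From /o/ at 4 leftward: 3 /i/ → [+round]; 2 /i/ → [+round]; bound reached.
Targets with no active source: positions 5 6 7 8 stay [-round].

1 2 3 4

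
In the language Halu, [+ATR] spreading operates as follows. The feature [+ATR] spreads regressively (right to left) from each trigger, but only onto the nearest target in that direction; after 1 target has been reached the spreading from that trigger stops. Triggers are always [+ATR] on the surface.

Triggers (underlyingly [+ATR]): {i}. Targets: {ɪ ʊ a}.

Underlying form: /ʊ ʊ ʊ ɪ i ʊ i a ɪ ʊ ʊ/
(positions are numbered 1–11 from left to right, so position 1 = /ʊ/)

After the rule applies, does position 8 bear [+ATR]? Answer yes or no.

From /i/ at 5 leftward: 4 /ɪ/ → [+ATR]; bound reached.
From /i/ at 7 leftward: 6 /ʊ/ → [+ATR]; bound reached.
Targets with no active source: positions 1 2 3 8 9 10 11 stay [-ATR].
[+ATR] positions on the surface: 4 5 6 7.

no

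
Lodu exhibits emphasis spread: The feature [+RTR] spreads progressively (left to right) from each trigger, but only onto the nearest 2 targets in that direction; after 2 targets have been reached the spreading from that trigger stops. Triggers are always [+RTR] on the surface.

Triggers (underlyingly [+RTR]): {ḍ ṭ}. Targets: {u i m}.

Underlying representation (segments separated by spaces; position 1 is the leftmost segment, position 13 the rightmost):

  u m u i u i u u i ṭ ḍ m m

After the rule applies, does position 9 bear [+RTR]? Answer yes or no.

no

From /ṭ/ at 10 rightward: 11 /ḍ/ is itself a trigger — this domain ends here.
From /ḍ/ at 11 rightward: 12 /m/ → [+RTR]; 13 /m/ → [+RTR]; bound reached.
Targets with no active source: positions 1 2 3 4 5 6 7 8 9 stay [-emphatic].
[+RTR] positions on the surface: 10 11 12 13.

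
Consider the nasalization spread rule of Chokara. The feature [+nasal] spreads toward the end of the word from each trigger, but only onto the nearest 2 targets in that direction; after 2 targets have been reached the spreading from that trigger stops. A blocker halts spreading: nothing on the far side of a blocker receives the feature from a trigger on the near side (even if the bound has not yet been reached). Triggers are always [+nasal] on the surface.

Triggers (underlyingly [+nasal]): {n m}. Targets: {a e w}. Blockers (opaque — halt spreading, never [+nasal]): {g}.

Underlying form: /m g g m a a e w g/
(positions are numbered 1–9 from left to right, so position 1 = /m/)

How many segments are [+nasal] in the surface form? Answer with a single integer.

From /m/ at 1 rightward: 2 /g/ blocks.
From /m/ at 4 rightward: 5 /a/ → [+nasal]; 6 /a/ → [+nasal]; bound reached.
Targets with no active source: positions 7 8 stay [-nasal].
[+nasal] positions on the surface: 1 4 5 6.

4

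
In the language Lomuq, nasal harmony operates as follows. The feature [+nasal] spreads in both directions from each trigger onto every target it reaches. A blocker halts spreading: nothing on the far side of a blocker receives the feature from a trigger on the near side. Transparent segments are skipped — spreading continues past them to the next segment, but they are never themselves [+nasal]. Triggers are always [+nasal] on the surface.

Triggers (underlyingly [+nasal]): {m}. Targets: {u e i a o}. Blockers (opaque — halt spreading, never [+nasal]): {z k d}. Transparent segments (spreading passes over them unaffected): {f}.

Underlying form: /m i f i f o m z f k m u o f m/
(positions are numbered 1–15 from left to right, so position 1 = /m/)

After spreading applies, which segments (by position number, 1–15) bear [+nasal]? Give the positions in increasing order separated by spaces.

From /m/ at 1 rightward: 2 /i/ → [+nasal]; 3 /f/ transparent; 4 /i/ → [+nasal]; 5 /f/ transparent; 6 /o/ → [+nasal]; 7 /m/ is itself a trigger — this domain ends here.
From /m/ at 1 leftward: word edge.
From /m/ at 7 rightward: 8 /z/ blocks.
From /m/ at 7 leftward: 6 /o/ → [+nasal]; 5 /f/ transparent; 4 /i/ → [+nasal]; 3 /f/ transparent; 2 /i/ → [+nasal]; 1 /m/ is itself a trigger — this domain ends here.
From /m/ at 11 rightward: 12 /u/ → [+nasal]; 13 /o/ → [+nasal]; 14 /f/ transparent; 15 /m/ is itself a trigger — this domain ends here.
From /m/ at 11 leftward: 10 /k/ blocks.
From /m/ at 15 rightward: word edge.
From /m/ at 15 leftward: 14 /f/ transparent; 13 /o/ → [+nasal]; 12 /u/ → [+nasal]; 11 /m/ is itself a trigger — this domain ends here.

1 2 4 6 7 11 12 13 15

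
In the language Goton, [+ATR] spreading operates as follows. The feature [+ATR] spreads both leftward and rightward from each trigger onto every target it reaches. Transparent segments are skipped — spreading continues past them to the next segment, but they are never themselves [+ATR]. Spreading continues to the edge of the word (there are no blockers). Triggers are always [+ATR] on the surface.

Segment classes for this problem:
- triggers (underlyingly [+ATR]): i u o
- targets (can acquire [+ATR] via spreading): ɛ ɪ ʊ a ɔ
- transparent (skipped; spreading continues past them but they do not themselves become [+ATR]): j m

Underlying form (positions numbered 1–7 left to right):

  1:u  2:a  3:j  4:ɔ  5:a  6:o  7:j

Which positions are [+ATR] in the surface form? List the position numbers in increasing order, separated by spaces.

1 2 4 5 6

From /u/ at 1 rightward: 2 /a/ → [+ATR]; 3 /j/ transparent; 4 /ɔ/ → [+ATR]; 5 /a/ → [+ATR]; 6 /o/ is itself a trigger — this domain ends here.
From /u/ at 1 leftward: word edge.
From /o/ at 6 rightward: 7 /j/ transparent; word edge.
From /o/ at 6 leftward: 5 /a/ → [+ATR]; 4 /ɔ/ → [+ATR]; 3 /j/ transparent; 2 /a/ → [+ATR]; 1 /u/ is itself a trigger — this domain ends here.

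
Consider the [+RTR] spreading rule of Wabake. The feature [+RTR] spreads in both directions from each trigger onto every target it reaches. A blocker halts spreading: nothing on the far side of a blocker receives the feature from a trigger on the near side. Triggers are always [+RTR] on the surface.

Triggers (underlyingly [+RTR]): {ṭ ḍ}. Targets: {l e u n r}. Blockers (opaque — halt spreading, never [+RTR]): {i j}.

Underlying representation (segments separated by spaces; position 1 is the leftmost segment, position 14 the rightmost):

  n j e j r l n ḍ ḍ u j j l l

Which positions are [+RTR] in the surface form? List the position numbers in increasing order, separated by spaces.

From /ḍ/ at 8 rightward: 9 /ḍ/ is itself a trigger — this domain ends here.
From /ḍ/ at 8 leftward: 7 /n/ → [+RTR]; 6 /l/ → [+RTR]; 5 /r/ → [+RTR]; 4 /j/ blocks.
From /ḍ/ at 9 rightward: 10 /u/ → [+RTR]; 11 /j/ blocks.
From /ḍ/ at 9 leftward: 8 /ḍ/ is itself a trigger — this domain ends here.
Targets with no active source: positions 1 3 13 14 stay [-emphatic].

5 6 7 8 9 10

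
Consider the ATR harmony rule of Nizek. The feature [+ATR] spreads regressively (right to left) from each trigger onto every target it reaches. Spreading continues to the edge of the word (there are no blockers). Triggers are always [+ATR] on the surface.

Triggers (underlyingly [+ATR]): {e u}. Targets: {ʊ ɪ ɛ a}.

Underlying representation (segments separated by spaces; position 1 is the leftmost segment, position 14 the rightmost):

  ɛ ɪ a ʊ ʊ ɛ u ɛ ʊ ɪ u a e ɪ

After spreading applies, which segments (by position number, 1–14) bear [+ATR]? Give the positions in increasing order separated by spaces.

From /u/ at 7 leftward: 6 /ɛ/ → [+ATR]; 5 /ʊ/ → [+ATR]; 4 /ʊ/ → [+ATR]; 3 /a/ → [+ATR]; 2 /ɪ/ → [+ATR]; 1 /ɛ/ → [+ATR]; word edge.
From /u/ at 11 leftward: 10 /ɪ/ → [+ATR]; 9 /ʊ/ → [+ATR]; 8 /ɛ/ → [+ATR]; 7 /u/ is itself a trigger — this domain ends here.
From /e/ at 13 leftward: 12 /a/ → [+ATR]; 11 /u/ is itself a trigger — this domain ends here.
Target with no active source: position 14 stays [-ATR].

1 2 3 4 5 6 7 8 9 10 11 12 13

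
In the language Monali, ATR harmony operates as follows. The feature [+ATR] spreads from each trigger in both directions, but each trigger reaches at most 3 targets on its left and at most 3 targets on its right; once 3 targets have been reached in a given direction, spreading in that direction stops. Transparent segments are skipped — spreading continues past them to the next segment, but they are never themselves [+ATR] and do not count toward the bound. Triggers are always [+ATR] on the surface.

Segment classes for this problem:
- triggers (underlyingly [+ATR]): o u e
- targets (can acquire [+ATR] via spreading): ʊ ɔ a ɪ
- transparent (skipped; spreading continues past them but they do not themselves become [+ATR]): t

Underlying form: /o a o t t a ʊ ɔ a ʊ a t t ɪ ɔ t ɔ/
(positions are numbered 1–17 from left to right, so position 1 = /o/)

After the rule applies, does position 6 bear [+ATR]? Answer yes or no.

yes

From /o/ at 1 rightward: 2 /a/ → [+ATR]; 3 /o/ is itself a trigger — this domain ends here.
From /o/ at 1 leftward: word edge.
From /o/ at 3 rightward: 4 /t/ transparent; 5 /t/ transparent; 6 /a/ → [+ATR]; 7 /ʊ/ → [+ATR]; 8 /ɔ/ → [+ATR]; bound reached.
From /o/ at 3 leftward: 2 /a/ → [+ATR]; 1 /o/ is itself a trigger — this domain ends here.
Targets with no active source: positions 9 10 11 14 15 17 stay [-ATR].
[+ATR] positions on the surface: 1 2 3 6 7 8.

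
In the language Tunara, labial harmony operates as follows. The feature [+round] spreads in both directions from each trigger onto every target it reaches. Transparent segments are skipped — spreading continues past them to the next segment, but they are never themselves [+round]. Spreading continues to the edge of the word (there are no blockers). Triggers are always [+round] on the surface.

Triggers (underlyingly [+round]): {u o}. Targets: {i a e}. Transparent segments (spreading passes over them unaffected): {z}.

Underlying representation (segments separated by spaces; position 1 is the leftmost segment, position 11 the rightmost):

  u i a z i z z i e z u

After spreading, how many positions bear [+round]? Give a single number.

7

From /u/ at 1 rightward: 2 /i/ → [+round]; 3 /a/ → [+round]; 4 /z/ transparent; 5 /i/ → [+round]; 6 /z/ transparent; 7 /z/ transparent; 8 /i/ → [+round]; 9 /e/ → [+round]; 10 /z/ transparent; 11 /u/ is itself a trigger — this domain ends here.
From /u/ at 1 leftward: word edge.
From /u/ at 11 rightward: word edge.
From /u/ at 11 leftward: 10 /z/ transparent; 9 /e/ → [+round]; 8 /i/ → [+round]; 7 /z/ transparent; 6 /z/ transparent; 5 /i/ → [+round]; 4 /z/ transparent; 3 /a/ → [+round]; 2 /i/ → [+round]; 1 /u/ is itself a trigger — this domain ends here.
[+round] positions on the surface: 1 2 3 5 8 9 11.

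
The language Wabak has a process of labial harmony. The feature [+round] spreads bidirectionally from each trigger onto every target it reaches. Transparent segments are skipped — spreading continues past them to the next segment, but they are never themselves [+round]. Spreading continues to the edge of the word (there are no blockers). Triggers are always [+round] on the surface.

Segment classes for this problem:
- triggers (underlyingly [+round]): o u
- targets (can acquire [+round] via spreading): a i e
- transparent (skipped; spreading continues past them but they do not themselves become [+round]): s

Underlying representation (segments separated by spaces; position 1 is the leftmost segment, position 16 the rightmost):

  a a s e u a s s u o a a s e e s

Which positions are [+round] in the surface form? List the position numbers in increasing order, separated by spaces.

From /u/ at 5 rightward: 6 /a/ → [+round]; 7 /s/ transparent; 8 /s/ transparent; 9 /u/ is itself a trigger — this domain ends here.
From /u/ at 5 leftward: 4 /e/ → [+round]; 3 /s/ transparent; 2 /a/ → [+round]; 1 /a/ → [+round]; word edge.
From /u/ at 9 rightward: 10 /o/ is itself a trigger — this domain ends here.
From /u/ at 9 leftward: 8 /s/ transparent; 7 /s/ transparent; 6 /a/ → [+round]; 5 /u/ is itself a trigger — this domain ends here.
From /o/ at 10 rightward: 11 /a/ → [+round]; 12 /a/ → [+round]; 13 /s/ transparent; 14 /e/ → [+round]; 15 /e/ → [+round]; 16 /s/ transparent; word edge.
From /o/ at 10 leftward: 9 /u/ is itself a trigger — this domain ends here.

1 2 4 5 6 9 10 11 12 14 15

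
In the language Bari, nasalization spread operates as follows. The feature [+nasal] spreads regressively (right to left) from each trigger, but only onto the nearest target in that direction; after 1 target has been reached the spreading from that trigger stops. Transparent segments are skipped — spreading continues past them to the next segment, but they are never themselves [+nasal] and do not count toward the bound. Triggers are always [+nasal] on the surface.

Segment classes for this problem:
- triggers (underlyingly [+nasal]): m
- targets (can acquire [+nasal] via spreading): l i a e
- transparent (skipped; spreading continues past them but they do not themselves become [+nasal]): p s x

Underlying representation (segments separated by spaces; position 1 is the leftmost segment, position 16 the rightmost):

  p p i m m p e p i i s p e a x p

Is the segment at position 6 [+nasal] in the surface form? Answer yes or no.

From /m/ at 4 leftward: 3 /i/ → [+nasal]; bound reached.
From /m/ at 5 leftward: 4 /m/ is itself a trigger — this domain ends here.
Targets with no active source: positions 7 9 10 13 14 stay [-nasal].
[+nasal] positions on the surface: 3 4 5.

no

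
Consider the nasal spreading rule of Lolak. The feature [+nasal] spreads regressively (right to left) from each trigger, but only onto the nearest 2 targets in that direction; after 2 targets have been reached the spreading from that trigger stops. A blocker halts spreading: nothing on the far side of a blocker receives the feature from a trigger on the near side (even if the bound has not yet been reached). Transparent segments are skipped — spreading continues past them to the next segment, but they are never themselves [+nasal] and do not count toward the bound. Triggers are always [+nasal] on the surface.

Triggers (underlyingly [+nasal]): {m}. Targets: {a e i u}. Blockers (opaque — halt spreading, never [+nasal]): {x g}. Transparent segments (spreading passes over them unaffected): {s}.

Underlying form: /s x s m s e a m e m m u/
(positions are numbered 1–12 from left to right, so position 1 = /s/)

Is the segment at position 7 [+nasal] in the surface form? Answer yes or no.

From /m/ at 4 leftward: 3 /s/ transparent; 2 /x/ blocks.
From /m/ at 8 leftward: 7 /a/ → [+nasal]; 6 /e/ → [+nasal]; bound reached.
From /m/ at 10 leftward: 9 /e/ → [+nasal]; 8 /m/ is itself a trigger — this domain ends here.
From /m/ at 11 leftward: 10 /m/ is itself a trigger — this domain ends here.
Target with no active source: position 12 stays [-nasal].
[+nasal] positions on the surface: 4 6 7 8 9 10 11.

yes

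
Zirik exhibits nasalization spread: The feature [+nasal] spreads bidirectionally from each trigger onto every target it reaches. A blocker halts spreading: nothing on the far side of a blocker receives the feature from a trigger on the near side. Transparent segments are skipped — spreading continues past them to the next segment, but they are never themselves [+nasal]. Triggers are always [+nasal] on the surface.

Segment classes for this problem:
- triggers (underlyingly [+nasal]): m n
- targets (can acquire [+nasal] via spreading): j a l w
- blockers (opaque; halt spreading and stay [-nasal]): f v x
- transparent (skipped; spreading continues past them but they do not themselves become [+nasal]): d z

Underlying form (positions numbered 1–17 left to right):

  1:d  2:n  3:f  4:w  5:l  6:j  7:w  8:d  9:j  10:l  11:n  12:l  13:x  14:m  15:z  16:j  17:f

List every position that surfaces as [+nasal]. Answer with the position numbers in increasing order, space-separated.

From /n/ at 2 rightward: 3 /f/ blocks.
From /n/ at 2 leftward: 1 /d/ transparent; word edge.
From /n/ at 11 rightward: 12 /l/ → [+nasal]; 13 /x/ blocks.
From /n/ at 11 leftward: 10 /l/ → [+nasal]; 9 /j/ → [+nasal]; 8 /d/ transparent; 7 /w/ → [+nasal]; 6 /j/ → [+nasal]; 5 /l/ → [+nasal]; 4 /w/ → [+nasal]; 3 /f/ blocks.
From /m/ at 14 rightward: 15 /z/ transparent; 16 /j/ → [+nasal]; 17 /f/ blocks.
From /m/ at 14 leftward: 13 /x/ blocks.

2 4 5 6 7 9 10 11 12 14 16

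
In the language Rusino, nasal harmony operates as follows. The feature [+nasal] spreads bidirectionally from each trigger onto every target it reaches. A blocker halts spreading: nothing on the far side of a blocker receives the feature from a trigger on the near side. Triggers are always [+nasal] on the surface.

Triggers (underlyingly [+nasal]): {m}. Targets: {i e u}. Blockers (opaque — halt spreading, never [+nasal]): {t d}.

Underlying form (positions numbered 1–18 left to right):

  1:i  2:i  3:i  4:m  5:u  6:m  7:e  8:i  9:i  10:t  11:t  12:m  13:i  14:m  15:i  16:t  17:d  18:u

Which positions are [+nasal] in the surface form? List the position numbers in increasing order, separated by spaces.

From /m/ at 4 rightward: 5 /u/ → [+nasal]; 6 /m/ is itself a trigger — this domain ends here.
From /m/ at 4 leftward: 3 /i/ → [+nasal]; 2 /i/ → [+nasal]; 1 /i/ → [+nasal]; word edge.
From /m/ at 6 rightward: 7 /e/ → [+nasal]; 8 /i/ → [+nasal]; 9 /i/ → [+nasal]; 10 /t/ blocks.
From /m/ at 6 leftward: 5 /u/ → [+nasal]; 4 /m/ is itself a trigger — this domain ends here.
From /m/ at 12 rightward: 13 /i/ → [+nasal]; 14 /m/ is itself a trigger — this domain ends here.
From /m/ at 12 leftward: 11 /t/ blocks.
From /m/ at 14 rightward: 15 /i/ → [+nasal]; 16 /t/ blocks.
From /m/ at 14 leftward: 13 /i/ → [+nasal]; 12 /m/ is itself a trigger — this domain ends here.
Target with no active source: position 18 stays [-nasal].

1 2 3 4 5 6 7 8 9 12 13 14 15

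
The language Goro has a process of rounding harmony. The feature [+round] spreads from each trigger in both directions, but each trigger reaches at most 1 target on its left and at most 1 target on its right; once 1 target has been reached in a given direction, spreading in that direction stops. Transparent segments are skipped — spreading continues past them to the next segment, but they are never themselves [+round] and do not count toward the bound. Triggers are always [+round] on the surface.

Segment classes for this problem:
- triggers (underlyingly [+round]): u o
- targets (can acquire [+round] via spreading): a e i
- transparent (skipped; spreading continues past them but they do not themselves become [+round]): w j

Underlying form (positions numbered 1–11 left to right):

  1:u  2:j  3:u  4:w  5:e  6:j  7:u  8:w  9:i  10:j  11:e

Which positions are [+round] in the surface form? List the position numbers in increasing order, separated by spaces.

From /u/ at 1 rightward: 2 /j/ transparent; 3 /u/ is itself a trigger — this domain ends here.
From /u/ at 1 leftward: word edge.
From /u/ at 3 rightward: 4 /w/ transparent; 5 /e/ → [+round]; bound reached.
From /u/ at 3 leftward: 2 /j/ transparent; 1 /u/ is itself a trigger — this domain ends here.
From /u/ at 7 rightward: 8 /w/ transparent; 9 /i/ → [+round]; bound reached.
From /u/ at 7 leftward: 6 /j/ transparent; 5 /e/ → [+round]; bound reached.
Target with no active source: position 11 stays [-round].

1 3 5 7 9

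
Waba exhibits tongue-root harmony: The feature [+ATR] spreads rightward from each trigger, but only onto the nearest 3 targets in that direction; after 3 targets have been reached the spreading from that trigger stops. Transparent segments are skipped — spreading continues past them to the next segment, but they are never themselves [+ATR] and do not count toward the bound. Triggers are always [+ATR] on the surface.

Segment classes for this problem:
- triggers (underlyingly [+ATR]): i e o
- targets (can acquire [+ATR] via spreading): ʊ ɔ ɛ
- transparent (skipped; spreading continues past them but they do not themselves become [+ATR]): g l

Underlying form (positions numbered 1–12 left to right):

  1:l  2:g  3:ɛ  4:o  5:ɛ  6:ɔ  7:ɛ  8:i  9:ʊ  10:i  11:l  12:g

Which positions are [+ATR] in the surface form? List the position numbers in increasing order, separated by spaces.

From /o/ at 4 rightward: 5 /ɛ/ → [+ATR]; 6 /ɔ/ → [+ATR]; 7 /ɛ/ → [+ATR]; bound reached.
From /i/ at 8 rightward: 9 /ʊ/ → [+ATR]; 10 /i/ is itself a trigger — this domain ends here.
From /i/ at 10 rightward: 11 /l/ transparent; 12 /g/ transparent; word edge.
Target with no active source: position 3 stays [-ATR].

4 5 6 7 8 9 10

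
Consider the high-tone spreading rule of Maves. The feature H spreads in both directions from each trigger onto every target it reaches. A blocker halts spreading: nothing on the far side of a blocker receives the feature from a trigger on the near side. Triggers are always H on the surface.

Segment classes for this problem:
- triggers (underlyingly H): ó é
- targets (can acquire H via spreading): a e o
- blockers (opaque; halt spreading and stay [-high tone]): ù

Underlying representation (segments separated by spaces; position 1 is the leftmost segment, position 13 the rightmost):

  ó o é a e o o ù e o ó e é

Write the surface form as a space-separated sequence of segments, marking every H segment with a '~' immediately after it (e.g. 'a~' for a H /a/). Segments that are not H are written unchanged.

From /ó/ at 1 rightward: 2 /o/ → H; 3 /é/ is itself a trigger — this domain ends here.
From /ó/ at 1 leftward: word edge.
From /é/ at 3 rightward: 4 /a/ → H; 5 /e/ → H; 6 /o/ → H; 7 /o/ → H; 8 /ù/ blocks.
From /é/ at 3 leftward: 2 /o/ → H; 1 /ó/ is itself a trigger — this domain ends here.
From /ó/ at 11 rightward: 12 /e/ → H; 13 /é/ is itself a trigger — this domain ends here.
From /ó/ at 11 leftward: 10 /o/ → H; 9 /e/ → H; 8 /ù/ blocks.
From /é/ at 13 rightward: word edge.
From /é/ at 13 leftward: 12 /e/ → H; 11 /ó/ is itself a trigger — this domain ends here.
H positions on the surface: 1 2 3 4 5 6 7 9 10 11 12 13.

ó~ o~ é~ a~ e~ o~ o~ ù e~ o~ ó~ e~ é~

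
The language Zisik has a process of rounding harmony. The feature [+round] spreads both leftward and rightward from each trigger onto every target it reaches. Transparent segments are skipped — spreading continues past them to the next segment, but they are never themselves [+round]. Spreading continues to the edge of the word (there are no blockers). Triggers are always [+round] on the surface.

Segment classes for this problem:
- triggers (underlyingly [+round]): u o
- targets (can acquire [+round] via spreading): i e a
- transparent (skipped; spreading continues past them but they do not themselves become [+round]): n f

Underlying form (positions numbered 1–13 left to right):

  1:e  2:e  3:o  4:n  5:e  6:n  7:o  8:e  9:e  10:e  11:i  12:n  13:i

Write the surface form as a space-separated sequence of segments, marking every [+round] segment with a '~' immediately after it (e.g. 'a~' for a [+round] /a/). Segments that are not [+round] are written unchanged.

e~ e~ o~ n e~ n o~ e~ e~ e~ i~ n i~

From /o/ at 3 rightward: 4 /n/ transparent; 5 /e/ → [+round]; 6 /n/ transparent; 7 /o/ is itself a trigger — this domain ends here.
From /o/ at 3 leftward: 2 /e/ → [+round]; 1 /e/ → [+round]; word edge.
From /o/ at 7 rightward: 8 /e/ → [+round]; 9 /e/ → [+round]; 10 /e/ → [+round]; 11 /i/ → [+round]; 12 /n/ transparent; 13 /i/ → [+round]; word edge.
From /o/ at 7 leftward: 6 /n/ transparent; 5 /e/ → [+round]; 4 /n/ transparent; 3 /o/ is itself a trigger — this domain ends here.
[+round] positions on the surface: 1 2 3 5 7 8 9 10 11 13.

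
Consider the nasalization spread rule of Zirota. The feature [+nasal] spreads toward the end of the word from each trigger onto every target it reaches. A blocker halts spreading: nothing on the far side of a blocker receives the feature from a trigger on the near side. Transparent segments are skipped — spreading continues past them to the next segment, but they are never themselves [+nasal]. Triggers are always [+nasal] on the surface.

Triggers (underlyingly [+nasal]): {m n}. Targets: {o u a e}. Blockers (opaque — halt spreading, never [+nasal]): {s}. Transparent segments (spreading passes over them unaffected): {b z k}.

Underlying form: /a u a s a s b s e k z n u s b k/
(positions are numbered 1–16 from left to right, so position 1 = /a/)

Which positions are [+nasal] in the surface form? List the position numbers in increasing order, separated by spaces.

12 13

From /n/ at 12 rightward: 13 /u/ → [+nasal]; 14 /s/ blocks.
Targets with no active source: positions 1 2 3 5 9 stay [-nasal].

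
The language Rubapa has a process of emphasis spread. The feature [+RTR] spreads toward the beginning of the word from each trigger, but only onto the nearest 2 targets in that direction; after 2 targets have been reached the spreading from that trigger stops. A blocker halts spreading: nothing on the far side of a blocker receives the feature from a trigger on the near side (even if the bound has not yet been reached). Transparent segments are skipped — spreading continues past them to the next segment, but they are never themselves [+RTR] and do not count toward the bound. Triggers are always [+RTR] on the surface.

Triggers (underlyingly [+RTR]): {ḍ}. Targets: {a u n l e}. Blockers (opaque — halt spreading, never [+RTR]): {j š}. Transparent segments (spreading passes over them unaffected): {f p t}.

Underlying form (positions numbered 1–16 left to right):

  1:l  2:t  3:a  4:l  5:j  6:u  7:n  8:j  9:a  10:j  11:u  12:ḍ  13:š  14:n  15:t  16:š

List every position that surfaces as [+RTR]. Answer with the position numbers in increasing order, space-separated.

From /ḍ/ at 12 leftward: 11 /u/ → [+RTR]; 10 /j/ blocks.
Targets with no active source: positions 1 3 4 6 7 9 14 stay [-emphatic].

11 12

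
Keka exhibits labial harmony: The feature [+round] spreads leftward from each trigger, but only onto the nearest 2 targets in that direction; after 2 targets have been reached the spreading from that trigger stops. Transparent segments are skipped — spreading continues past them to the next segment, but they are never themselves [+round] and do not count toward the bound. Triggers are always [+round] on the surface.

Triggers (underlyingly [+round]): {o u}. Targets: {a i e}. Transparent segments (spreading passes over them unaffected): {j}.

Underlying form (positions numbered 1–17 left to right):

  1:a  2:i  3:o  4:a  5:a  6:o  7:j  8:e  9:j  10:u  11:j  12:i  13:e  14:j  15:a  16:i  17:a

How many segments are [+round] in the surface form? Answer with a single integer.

8

From /o/ at 3 leftward: 2 /i/ → [+round]; 1 /a/ → [+round]; bound reached.
From /o/ at 6 leftward: 5 /a/ → [+round]; 4 /a/ → [+round]; bound reached.
From /u/ at 10 leftward: 9 /j/ transparent; 8 /e/ → [+round]; 7 /j/ transparent; 6 /o/ is itself a trigger — this domain ends here.
Targets with no active source: positions 12 13 15 16 17 stay [-round].
[+round] positions on the surface: 1 2 3 4 5 6 8 10.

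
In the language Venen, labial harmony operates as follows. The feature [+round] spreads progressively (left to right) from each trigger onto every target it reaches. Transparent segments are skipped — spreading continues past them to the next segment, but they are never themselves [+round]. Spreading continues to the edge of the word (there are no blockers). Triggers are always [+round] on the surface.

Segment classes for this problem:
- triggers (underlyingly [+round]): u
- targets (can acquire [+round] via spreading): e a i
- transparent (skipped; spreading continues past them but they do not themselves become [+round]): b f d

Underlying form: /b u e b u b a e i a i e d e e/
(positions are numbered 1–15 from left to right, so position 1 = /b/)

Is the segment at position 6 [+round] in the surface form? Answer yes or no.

From /u/ at 2 rightward: 3 /e/ → [+round]; 4 /b/ transparent; 5 /u/ is itself a trigger — this domain ends here.
From /u/ at 5 rightward: 6 /b/ transparent; 7 /a/ → [+round]; 8 /e/ → [+round]; 9 /i/ → [+round]; 10 /a/ → [+round]; 11 /i/ → [+round]; 12 /e/ → [+round]; 13 /d/ transparent; 14 /e/ → [+round]; 15 /e/ → [+round]; word edge.
[+round] positions on the surface: 2 3 5 7 8 9 10 11 12 14 15.

no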